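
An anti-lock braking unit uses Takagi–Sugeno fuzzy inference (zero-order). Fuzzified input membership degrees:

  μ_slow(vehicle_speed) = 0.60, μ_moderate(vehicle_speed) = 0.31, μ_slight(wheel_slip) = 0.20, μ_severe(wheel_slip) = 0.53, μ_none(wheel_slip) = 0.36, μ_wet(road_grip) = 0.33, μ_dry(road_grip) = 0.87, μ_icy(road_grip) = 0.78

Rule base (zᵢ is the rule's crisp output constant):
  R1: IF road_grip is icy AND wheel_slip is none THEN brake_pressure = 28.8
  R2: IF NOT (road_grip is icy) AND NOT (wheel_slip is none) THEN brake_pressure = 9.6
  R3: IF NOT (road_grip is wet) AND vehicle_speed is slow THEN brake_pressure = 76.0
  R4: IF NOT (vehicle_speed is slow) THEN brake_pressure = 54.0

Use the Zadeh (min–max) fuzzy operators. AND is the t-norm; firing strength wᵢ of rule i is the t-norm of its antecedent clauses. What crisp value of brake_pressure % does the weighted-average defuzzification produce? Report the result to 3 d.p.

50.430

R1 (z=28.8): icy=0.78, none=0.36; AND[min(a, b)] → w = 0.36
R2 (z=9.6): ¬icy=1−0.78=0.22, ¬none=1−0.36=0.64; AND[min(a, b)] → w = 0.22
R3 (z=76.0): ¬wet=1−0.33=0.67, slow=0.60; AND[min(a, b)] → w = 0.60
R4 (z=54.0): ¬slow=1−0.60=0.40 → w = 0.40
Weighted average = (0.36·28.8 + 0.22·9.6 + 0.60·76.0 + 0.40·54.0) / (0.36 + 0.22 + 0.60 + 0.40)
  = 79.6800 / 1.5800 = 50.430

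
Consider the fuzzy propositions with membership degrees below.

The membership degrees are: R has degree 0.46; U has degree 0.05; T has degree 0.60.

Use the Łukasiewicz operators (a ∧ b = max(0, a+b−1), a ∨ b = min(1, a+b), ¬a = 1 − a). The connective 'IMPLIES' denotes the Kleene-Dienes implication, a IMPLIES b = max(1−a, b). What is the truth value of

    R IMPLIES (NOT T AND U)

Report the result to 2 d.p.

NOT T = 1 − 0.60 = 0.40
NOT T AND U = max(0, a+b−1) on (0.40, 0.05) = 0.00
R IMPLIES (NOT T AND U)  [Kleene-Dienes: max(1−a, b)] with a=0.46, b=0.00 → 0.54

0.54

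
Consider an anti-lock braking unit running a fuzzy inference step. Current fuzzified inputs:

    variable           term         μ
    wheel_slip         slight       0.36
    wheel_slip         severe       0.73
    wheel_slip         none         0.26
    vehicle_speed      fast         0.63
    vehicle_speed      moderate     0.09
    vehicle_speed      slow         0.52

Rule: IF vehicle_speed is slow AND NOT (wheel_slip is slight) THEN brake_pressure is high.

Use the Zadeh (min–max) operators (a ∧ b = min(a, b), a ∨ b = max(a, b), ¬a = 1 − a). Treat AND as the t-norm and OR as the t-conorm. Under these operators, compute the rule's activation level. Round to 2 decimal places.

0.52

firing strength: slow=0.52, ¬slight=1−0.36=0.64; AND[min(a, b)] → w = 0.52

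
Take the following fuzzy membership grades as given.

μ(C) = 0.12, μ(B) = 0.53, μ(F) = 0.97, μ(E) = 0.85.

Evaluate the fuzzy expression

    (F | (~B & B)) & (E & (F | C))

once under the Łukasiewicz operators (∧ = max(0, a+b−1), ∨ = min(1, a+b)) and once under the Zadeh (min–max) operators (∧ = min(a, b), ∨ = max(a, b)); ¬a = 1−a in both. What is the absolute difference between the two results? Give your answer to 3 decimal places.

0.030

Under Łukasiewicz:
  ~B = 1 − 0.53 = 0.47
  ~B & B = max(0, a+b−1) on (0.47, 0.53) = 0.00
  F | (~B & B) = min(1, a+b) on (0.97, 0.00) = 0.97
  F | C = min(1, a+b) on (0.97, 0.12) = 1.00
  E & (F | C) = max(0, a+b−1) on (0.85, 1.00) = 0.85
  (F | (~B & B)) & (E & (F | C)) = max(0, a+b−1) on (0.97, 0.85) = 0.82
  → value = 0.8200
Under Zadeh (min–max):
  ~B = 1 − 0.53 = 0.47
  ~B & B = min(a, b) on (0.47, 0.53) = 0.47
  F | (~B & B) = max(a, b) on (0.97, 0.47) = 0.97
  F | C = max(a, b) on (0.97, 0.12) = 0.97
  E & (F | C) = min(a, b) on (0.85, 0.97) = 0.85
  (F | (~B & B)) & (E & (F | C)) = min(a, b) on (0.97, 0.85) = 0.85
  → value = 0.8500
|0.8200 − 0.8500| = 0.030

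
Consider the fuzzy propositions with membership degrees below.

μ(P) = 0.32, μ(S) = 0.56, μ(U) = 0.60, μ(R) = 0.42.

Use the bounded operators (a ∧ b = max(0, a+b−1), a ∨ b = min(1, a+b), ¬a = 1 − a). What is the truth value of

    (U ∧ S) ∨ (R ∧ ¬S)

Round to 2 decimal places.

U ∧ S = max(0, a+b−1) on (0.60, 0.56) = 0.16
¬S = 1 − 0.56 = 0.44
R ∧ ¬S = max(0, a+b−1) on (0.42, 0.44) = 0.00
(U ∧ S) ∨ (R ∧ ¬S) = min(1, a+b) on (0.16, 0.00) = 0.16

0.16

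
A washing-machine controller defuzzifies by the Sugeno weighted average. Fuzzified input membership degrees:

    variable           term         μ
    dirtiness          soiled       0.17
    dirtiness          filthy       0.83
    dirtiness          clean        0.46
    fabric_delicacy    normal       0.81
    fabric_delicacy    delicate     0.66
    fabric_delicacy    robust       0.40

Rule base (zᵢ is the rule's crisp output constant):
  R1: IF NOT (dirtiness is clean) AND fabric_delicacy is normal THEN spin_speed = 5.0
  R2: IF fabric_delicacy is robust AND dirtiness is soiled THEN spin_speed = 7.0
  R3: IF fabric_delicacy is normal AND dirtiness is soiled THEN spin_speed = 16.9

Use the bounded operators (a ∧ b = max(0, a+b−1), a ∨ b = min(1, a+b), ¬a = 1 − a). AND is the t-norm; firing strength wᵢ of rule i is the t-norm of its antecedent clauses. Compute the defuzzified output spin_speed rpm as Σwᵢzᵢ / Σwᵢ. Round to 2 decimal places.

R1 (z=5.0): ¬clean=1−0.46=0.54, normal=0.81; AND[max(0, a+b−1)] → w = 0.35
R2 (z=7.0): robust=0.40, soiled=0.17; AND[max(0, a+b−1)] → w = 0.00
R3 (z=16.9): normal=0.81, soiled=0.17; AND[max(0, a+b−1)] → w = 0.00
Weighted average = (0.35·5.0 + 0.00·7.0 + 0.00·16.9) / (0.35 + 0.00 + 0.00)
  = 1.7500 / 0.3500 = 5.00

5.00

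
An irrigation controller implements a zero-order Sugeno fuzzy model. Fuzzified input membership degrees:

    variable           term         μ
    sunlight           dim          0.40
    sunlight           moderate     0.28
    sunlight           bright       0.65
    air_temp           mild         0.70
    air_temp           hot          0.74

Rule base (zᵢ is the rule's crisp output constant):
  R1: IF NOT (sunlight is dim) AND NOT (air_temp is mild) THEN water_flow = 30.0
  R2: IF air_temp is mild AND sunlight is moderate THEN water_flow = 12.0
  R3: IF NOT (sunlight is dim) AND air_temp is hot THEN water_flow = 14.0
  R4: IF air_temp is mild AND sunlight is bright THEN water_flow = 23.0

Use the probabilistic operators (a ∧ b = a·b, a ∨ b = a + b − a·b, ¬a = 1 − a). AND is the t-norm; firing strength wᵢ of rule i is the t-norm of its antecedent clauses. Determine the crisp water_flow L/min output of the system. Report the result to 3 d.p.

R1 (z=30.0): ¬dim=1−0.40=0.60, ¬mild=1−0.70=0.30; AND[a·b] → w = 0.1800
R2 (z=12.0): mild=0.70, moderate=0.28; AND[a·b] → w = 0.1960
R3 (z=14.0): ¬dim=1−0.40=0.60, hot=0.74; AND[a·b] → w = 0.4440
R4 (z=23.0): mild=0.70, bright=0.65; AND[a·b] → w = 0.4550
Weighted average = (0.1800·30.0 + 0.1960·12.0 + 0.4440·14.0 + 0.4550·23.0) / (0.1800 + 0.1960 + 0.4440 + 0.4550)
  = 24.4330 / 1.2750 = 19.163

19.163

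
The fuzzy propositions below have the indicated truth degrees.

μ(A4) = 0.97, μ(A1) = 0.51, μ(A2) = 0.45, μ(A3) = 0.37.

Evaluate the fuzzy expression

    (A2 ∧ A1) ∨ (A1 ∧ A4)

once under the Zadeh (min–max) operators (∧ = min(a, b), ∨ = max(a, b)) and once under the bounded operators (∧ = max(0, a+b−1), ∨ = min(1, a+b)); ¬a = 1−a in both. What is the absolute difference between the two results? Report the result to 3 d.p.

Under Zadeh (min–max):
  A2 ∧ A1 = min(a, b) on (0.45, 0.51) = 0.45
  A1 ∧ A4 = min(a, b) on (0.51, 0.97) = 0.51
  (A2 ∧ A1) ∨ (A1 ∧ A4) = max(a, b) on (0.45, 0.51) = 0.51
  → value = 0.5100
Under bounded:
  A2 ∧ A1 = max(0, a+b−1) on (0.45, 0.51) = 0.00
  A1 ∧ A4 = max(0, a+b−1) on (0.51, 0.97) = 0.48
  (A2 ∧ A1) ∨ (A1 ∧ A4) = min(1, a+b) on (0.00, 0.48) = 0.48
  → value = 0.4800
|0.5100 − 0.4800| = 0.030

0.030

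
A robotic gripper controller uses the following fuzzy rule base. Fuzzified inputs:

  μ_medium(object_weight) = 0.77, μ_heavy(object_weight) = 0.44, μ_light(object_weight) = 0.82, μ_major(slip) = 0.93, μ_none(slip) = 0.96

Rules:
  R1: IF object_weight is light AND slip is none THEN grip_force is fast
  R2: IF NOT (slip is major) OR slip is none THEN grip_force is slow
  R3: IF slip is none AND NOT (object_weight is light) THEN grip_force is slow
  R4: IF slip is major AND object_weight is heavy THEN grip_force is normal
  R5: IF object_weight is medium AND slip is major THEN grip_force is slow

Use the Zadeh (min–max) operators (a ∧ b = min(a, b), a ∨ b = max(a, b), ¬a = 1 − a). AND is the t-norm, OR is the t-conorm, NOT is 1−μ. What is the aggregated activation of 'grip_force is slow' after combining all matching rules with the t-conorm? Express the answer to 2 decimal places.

R1: light=0.82, none=0.96; AND[min(a, b)] → w = 0.82
R2: ¬major=1−0.93=0.07, none=0.96; OR[max(a, b)] → w = 0.96
R3: none=0.96, ¬light=1−0.82=0.18; AND[min(a, b)] → w = 0.18
R4: major=0.93, heavy=0.44; AND[min(a, b)] → w = 0.44
R5: medium=0.77, major=0.93; AND[min(a, b)] → w = 0.77
Rules with consequent 'slow': {R2, R3, R5} → strengths 0.96, 0.18, 0.77
Aggregate via t-conorm [max(a, b)]: 0.96

0.96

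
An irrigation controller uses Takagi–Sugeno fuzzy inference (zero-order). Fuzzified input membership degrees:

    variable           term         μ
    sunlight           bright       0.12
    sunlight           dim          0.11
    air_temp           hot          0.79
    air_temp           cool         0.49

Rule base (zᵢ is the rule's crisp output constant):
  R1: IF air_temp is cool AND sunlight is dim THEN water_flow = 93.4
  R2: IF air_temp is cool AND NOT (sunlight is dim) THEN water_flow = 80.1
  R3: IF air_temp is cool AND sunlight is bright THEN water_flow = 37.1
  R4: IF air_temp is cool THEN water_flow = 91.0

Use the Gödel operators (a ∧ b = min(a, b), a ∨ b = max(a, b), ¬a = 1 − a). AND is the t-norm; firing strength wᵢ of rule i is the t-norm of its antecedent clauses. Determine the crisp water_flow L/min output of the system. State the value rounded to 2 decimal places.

R1 (z=93.4): cool=0.49, dim=0.11; AND[min(a, b)] → w = 0.11
R2 (z=80.1): cool=0.49, ¬dim=1−0.11=0.89; AND[min(a, b)] → w = 0.49
R3 (z=37.1): cool=0.49, bright=0.12; AND[min(a, b)] → w = 0.12
R4 (z=91.0): cool=0.49 → w = 0.49
Weighted average = (0.11·93.4 + 0.49·80.1 + 0.12·37.1 + 0.49·91.0) / (0.11 + 0.49 + 0.12 + 0.49)
  = 98.5650 / 1.2100 = 81.46

81.46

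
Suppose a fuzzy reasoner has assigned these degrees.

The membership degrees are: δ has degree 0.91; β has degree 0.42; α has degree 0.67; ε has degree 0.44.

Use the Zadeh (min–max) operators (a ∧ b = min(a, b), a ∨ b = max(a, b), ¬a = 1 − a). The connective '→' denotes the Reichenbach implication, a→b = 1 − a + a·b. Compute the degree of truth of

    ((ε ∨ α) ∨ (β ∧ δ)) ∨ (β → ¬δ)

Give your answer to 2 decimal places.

0.67

ε ∨ α = max(a, b) on (0.44, 0.67) = 0.67
β ∧ δ = min(a, b) on (0.42, 0.91) = 0.42
(ε ∨ α) ∨ (β ∧ δ) = max(a, b) on (0.67, 0.42) = 0.67
¬δ = 1 − 0.91 = 0.09
β → ¬δ  [Reichenbach: 1 − a + a·b] with a=0.42, b=0.09 → 0.62
((ε ∨ α) ∨ (β ∧ δ)) ∨ (β → ¬δ) = max(a, b) on (0.67, 0.62) = 0.67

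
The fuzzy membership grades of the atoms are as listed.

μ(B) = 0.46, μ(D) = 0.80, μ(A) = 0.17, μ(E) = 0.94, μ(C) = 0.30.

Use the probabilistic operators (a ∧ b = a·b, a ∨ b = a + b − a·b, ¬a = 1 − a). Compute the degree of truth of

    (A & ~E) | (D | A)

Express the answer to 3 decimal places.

~E = 1 − 0.9400 = 0.0600
A & ~E = a·b on (0.1700, 0.0600) = 0.0102
D | A = a + b − a·b on (0.8000, 0.1700) = 0.8340
(A & ~E) | (D | A) = a + b − a·b on (0.0102, 0.8340) = 0.8357

0.836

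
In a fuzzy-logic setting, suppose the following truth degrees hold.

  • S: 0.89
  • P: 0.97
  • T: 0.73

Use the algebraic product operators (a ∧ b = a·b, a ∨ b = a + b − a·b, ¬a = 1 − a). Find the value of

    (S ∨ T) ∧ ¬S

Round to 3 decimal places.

S ∨ T = a + b − a·b on (0.8900, 0.7300) = 0.9703
¬S = 1 − 0.8900 = 0.1100
(S ∨ T) ∧ ¬S = a·b on (0.9703, 0.1100) = 0.1067

0.107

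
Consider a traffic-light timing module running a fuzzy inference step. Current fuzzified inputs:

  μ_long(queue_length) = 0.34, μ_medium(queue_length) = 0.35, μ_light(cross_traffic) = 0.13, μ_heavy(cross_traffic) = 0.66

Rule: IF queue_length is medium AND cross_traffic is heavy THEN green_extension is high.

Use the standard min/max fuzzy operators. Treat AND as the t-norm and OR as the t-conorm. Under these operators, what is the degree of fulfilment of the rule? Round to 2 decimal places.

0.35

firing strength: medium=0.35, heavy=0.66; AND[min(a, b)] → w = 0.35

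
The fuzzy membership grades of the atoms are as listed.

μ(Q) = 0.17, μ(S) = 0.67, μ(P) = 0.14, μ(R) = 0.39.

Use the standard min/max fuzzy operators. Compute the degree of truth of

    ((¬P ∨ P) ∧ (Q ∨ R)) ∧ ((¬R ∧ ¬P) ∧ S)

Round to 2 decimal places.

¬P = 1 − 0.14 = 0.86
¬P ∨ P = max(a, b) on (0.86, 0.14) = 0.86
Q ∨ R = max(a, b) on (0.17, 0.39) = 0.39
(¬P ∨ P) ∧ (Q ∨ R) = min(a, b) on (0.86, 0.39) = 0.39
¬R = 1 − 0.39 = 0.61
¬P = 1 − 0.14 = 0.86
¬R ∧ ¬P = min(a, b) on (0.61, 0.86) = 0.61
(¬R ∧ ¬P) ∧ S = min(a, b) on (0.61, 0.67) = 0.61
((¬P ∨ P) ∧ (Q ∨ R)) ∧ ((¬R ∧ ¬P) ∧ S) = min(a, b) on (0.39, 0.61) = 0.39

0.39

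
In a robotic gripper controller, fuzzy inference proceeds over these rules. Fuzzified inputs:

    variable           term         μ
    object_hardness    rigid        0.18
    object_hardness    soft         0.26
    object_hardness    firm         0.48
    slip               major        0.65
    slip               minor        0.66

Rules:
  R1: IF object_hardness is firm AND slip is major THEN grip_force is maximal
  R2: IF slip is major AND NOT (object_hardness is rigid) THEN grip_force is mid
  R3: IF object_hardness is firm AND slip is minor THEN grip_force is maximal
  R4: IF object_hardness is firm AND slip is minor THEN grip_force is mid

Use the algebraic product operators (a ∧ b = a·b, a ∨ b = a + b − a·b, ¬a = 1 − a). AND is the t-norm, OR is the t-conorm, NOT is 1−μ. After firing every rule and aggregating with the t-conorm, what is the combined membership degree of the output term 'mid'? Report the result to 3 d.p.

R1: firm=0.48, major=0.65; AND[a·b] → w = 0.3120
R2: major=0.65, ¬rigid=1−0.18=0.82; AND[a·b] → w = 0.5330
R3: firm=0.48, minor=0.66; AND[a·b] → w = 0.3168
R4: firm=0.48, minor=0.66; AND[a·b] → w = 0.3168
Rules with consequent 'mid': {R2, R4} → strengths 0.5330, 0.3168
Aggregate via t-conorm [a + b − a·b]: 0.6809

0.681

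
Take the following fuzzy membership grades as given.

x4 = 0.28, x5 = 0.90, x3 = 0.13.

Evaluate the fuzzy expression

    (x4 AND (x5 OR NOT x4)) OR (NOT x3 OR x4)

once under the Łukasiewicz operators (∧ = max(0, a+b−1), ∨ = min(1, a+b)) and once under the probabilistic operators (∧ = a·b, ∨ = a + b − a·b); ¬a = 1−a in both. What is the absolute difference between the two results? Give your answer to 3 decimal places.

Under Łukasiewicz:
  NOT x4 = 1 − 0.28 = 0.72
  x5 OR NOT x4 = min(1, a+b) on (0.90, 0.72) = 1.00
  x4 AND (x5 OR NOT x4) = max(0, a+b−1) on (0.28, 1.00) = 0.28
  NOT x3 = 1 − 0.13 = 0.87
  NOT x3 OR x4 = min(1, a+b) on (0.87, 0.28) = 1.00
  (x4 AND (x5 OR NOT x4)) OR (NOT x3 OR x4) = min(1, a+b) on (0.28, 1.00) = 1.00
  → value = 1.0000
Under probabilistic:
  NOT x4 = 1 − 0.2800 = 0.7200
  x5 OR NOT x4 = a + b − a·b on (0.9000, 0.7200) = 0.9720
  x4 AND (x5 OR NOT x4) = a·b on (0.2800, 0.9720) = 0.2722
  NOT x3 = 1 − 0.1300 = 0.8700
  NOT x3 OR x4 = a + b − a·b on (0.8700, 0.2800) = 0.9064
  (x4 AND (x5 OR NOT x4)) OR (NOT x3 OR x4) = a + b − a·b on (0.2722, 0.9064) = 0.9319
  → value = 0.9319
|1.0000 − 0.9319| = 0.068

0.068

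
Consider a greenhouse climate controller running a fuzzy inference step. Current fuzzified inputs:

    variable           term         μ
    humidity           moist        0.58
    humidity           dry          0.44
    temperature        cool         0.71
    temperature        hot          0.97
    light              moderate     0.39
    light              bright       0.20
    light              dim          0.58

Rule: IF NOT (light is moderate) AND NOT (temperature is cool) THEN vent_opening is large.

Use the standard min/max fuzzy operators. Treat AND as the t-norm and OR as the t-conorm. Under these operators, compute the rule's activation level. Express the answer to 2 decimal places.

0.29

firing strength: ¬moderate=1−0.39=0.61, ¬cool=1−0.71=0.29; AND[min(a, b)] → w = 0.29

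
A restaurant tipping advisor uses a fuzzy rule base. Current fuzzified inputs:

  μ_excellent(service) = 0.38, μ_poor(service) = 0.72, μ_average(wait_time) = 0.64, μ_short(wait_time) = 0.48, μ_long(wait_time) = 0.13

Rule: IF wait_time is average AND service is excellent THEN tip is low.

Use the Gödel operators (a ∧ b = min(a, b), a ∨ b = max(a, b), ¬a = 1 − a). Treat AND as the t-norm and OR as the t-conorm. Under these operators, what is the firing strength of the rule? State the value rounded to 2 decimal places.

0.38

firing strength: average=0.64, excellent=0.38; AND[min(a, b)] → w = 0.38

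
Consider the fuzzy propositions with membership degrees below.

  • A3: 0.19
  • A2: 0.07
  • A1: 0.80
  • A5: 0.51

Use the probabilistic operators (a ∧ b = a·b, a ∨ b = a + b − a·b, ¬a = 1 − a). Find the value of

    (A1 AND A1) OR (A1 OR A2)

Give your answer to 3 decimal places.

A1 AND A1 = a·b on (0.8000, 0.8000) = 0.6400
A1 OR A2 = a + b − a·b on (0.8000, 0.0700) = 0.8140
(A1 AND A1) OR (A1 OR A2) = a + b − a·b on (0.6400, 0.8140) = 0.9330

0.933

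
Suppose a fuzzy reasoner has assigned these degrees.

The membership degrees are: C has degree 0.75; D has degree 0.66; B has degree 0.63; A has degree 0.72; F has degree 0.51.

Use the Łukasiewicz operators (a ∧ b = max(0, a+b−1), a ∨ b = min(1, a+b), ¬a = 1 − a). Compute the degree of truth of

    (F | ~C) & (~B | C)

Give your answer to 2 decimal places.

0.76

~C = 1 − 0.75 = 0.25
F | ~C = min(1, a+b) on (0.51, 0.25) = 0.76
~B = 1 − 0.63 = 0.37
~B | C = min(1, a+b) on (0.37, 0.75) = 1.00
(F | ~C) & (~B | C) = max(0, a+b−1) on (0.76, 1.00) = 0.76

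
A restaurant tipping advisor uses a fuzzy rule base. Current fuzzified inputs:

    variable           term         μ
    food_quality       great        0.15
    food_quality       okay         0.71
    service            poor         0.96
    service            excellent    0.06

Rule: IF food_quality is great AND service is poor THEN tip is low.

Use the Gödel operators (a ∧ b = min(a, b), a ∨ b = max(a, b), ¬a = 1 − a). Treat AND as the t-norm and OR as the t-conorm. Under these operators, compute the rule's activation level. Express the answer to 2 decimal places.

firing strength: great=0.15, poor=0.96; AND[min(a, b)] → w = 0.15

0.15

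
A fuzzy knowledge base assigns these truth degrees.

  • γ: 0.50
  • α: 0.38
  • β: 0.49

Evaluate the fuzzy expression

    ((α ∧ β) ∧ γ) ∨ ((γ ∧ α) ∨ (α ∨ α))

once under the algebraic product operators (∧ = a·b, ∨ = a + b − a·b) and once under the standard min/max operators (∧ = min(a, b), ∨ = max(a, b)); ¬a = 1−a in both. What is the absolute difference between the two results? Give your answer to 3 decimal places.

Under algebraic product:
  α ∧ β = a·b on (0.3800, 0.4900) = 0.1862
  (α ∧ β) ∧ γ = a·b on (0.1862, 0.5000) = 0.0931
  γ ∧ α = a·b on (0.5000, 0.3800) = 0.1900
  α ∨ α = a + b − a·b on (0.3800, 0.3800) = 0.6156
  (γ ∧ α) ∨ (α ∨ α) = a + b − a·b on (0.1900, 0.6156) = 0.6886
  ((α ∧ β) ∧ γ) ∨ ((γ ∧ α) ∨ (α ∨ α)) = a + b − a·b on (0.0931, 0.6886) = 0.7176
  → value = 0.7176
Under standard min/max:
  α ∧ β = min(a, b) on (0.38, 0.49) = 0.38
  (α ∧ β) ∧ γ = min(a, b) on (0.38, 0.50) = 0.38
  γ ∧ α = min(a, b) on (0.50, 0.38) = 0.38
  α ∨ α = max(a, b) on (0.38, 0.38) = 0.38
  (γ ∧ α) ∨ (α ∨ α) = max(a, b) on (0.38, 0.38) = 0.38
  ((α ∧ β) ∧ γ) ∨ ((γ ∧ α) ∨ (α ∨ α)) = max(a, b) on (0.38, 0.38) = 0.38
  → value = 0.3800
|0.7176 − 0.3800| = 0.338

0.338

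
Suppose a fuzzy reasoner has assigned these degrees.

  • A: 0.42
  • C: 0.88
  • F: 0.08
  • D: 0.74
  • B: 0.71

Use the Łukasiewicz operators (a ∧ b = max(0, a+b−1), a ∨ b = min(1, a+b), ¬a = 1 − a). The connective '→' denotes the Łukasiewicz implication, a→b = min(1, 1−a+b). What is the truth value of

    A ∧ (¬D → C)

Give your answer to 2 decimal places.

0.42

¬D = 1 − 0.74 = 0.26
¬D → C  [Łukasiewicz: min(1, 1−a+b)] with a=0.26, b=0.88 → 1.00
A ∧ (¬D → C) = max(0, a+b−1) on (0.42, 1.00) = 0.42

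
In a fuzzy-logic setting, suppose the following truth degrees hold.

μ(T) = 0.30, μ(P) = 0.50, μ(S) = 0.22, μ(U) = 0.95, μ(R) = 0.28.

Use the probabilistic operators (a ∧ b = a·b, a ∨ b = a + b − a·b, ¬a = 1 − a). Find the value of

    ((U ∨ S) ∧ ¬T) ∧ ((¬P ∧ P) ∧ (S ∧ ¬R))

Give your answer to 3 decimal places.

0.027

U ∨ S = a + b − a·b on (0.9500, 0.2200) = 0.9610
¬T = 1 − 0.3000 = 0.7000
(U ∨ S) ∧ ¬T = a·b on (0.9610, 0.7000) = 0.6727
¬P = 1 − 0.5000 = 0.5000
¬P ∧ P = a·b on (0.5000, 0.5000) = 0.2500
¬R = 1 − 0.2800 = 0.7200
S ∧ ¬R = a·b on (0.2200, 0.7200) = 0.1584
(¬P ∧ P) ∧ (S ∧ ¬R) = a·b on (0.2500, 0.1584) = 0.0396
((U ∨ S) ∧ ¬T) ∧ ((¬P ∧ P) ∧ (S ∧ ¬R)) = a·b on (0.6727, 0.0396) = 0.0266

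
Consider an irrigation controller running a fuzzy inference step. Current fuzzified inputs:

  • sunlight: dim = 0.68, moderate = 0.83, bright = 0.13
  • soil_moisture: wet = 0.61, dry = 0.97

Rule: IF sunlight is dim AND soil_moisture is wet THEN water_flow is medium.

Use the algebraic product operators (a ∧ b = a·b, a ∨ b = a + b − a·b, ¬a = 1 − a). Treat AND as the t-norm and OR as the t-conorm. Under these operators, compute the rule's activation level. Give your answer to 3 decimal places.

0.415

firing strength: dim=0.68, wet=0.61; AND[a·b] → w = 0.4148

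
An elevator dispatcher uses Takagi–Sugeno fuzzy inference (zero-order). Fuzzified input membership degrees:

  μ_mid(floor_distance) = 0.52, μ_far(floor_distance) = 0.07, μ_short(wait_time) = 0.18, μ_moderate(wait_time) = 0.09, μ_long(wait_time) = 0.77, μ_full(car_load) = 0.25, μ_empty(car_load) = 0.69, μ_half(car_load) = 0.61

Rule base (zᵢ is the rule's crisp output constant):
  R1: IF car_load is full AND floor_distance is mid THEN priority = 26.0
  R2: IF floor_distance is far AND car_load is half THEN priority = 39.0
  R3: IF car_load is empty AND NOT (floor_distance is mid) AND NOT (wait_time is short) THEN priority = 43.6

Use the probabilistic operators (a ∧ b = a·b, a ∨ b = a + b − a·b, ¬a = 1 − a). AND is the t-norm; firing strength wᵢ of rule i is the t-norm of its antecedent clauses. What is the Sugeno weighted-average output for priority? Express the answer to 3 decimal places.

38.008

R1 (z=26.0): full=0.25, mid=0.52; AND[a·b] → w = 0.1300
R2 (z=39.0): far=0.07, half=0.61; AND[a·b] → w = 0.0427
R3 (z=43.6): empty=0.69, ¬mid=1−0.52=0.48, ¬short=1−0.18=0.82; AND[a·b] → w = 0.2716
Weighted average = (0.1300·26.0 + 0.0427·39.0 + 0.2716·43.6) / (0.1300 + 0.0427 + 0.2716)
  = 16.8864 / 0.4443 = 38.008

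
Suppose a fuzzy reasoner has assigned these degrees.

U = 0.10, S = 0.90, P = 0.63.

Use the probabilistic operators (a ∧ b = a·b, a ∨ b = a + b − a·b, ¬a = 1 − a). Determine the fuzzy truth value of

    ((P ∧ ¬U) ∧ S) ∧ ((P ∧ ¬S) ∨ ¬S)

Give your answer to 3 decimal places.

0.080

¬U = 1 − 0.1000 = 0.9000
P ∧ ¬U = a·b on (0.6300, 0.9000) = 0.5670
(P ∧ ¬U) ∧ S = a·b on (0.5670, 0.9000) = 0.5103
¬S = 1 − 0.9000 = 0.1000
P ∧ ¬S = a·b on (0.6300, 0.1000) = 0.0630
¬S = 1 − 0.9000 = 0.1000
(P ∧ ¬S) ∨ ¬S = a + b − a·b on (0.0630, 0.1000) = 0.1567
((P ∧ ¬U) ∧ S) ∧ ((P ∧ ¬S) ∨ ¬S) = a·b on (0.5103, 0.1567) = 0.0800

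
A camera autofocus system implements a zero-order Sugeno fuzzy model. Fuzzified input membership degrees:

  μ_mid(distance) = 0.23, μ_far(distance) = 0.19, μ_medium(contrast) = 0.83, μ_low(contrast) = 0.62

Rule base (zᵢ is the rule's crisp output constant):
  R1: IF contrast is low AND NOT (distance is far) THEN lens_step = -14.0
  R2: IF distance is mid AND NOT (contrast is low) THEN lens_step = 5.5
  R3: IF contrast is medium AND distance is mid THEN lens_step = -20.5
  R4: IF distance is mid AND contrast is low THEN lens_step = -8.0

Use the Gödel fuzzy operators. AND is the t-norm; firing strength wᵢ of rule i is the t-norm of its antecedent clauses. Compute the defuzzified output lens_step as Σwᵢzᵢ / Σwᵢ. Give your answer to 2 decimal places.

R1 (z=-14.0): low=0.62, ¬far=1−0.19=0.81; AND[min(a, b)] → w = 0.62
R2 (z=5.5): mid=0.23, ¬low=1−0.62=0.38; AND[min(a, b)] → w = 0.23
R3 (z=-20.5): medium=0.83, mid=0.23; AND[min(a, b)] → w = 0.23
R4 (z=-8.0): mid=0.23, low=0.62; AND[min(a, b)] → w = 0.23
Weighted average = (0.62·-14.0 + 0.23·5.5 + 0.23·-20.5 + 0.23·-8.0) / (0.62 + 0.23 + 0.23 + 0.23)
  = -13.9700 / 1.3100 = -10.66

-10.66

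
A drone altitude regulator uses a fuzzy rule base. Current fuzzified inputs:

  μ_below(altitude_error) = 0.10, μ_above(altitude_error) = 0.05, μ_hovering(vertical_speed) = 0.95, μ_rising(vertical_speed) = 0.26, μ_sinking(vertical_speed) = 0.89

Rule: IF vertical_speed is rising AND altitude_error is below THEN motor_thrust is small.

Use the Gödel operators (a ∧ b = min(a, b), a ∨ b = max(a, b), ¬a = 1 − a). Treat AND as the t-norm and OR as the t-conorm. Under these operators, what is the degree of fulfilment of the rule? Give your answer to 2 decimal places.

firing strength: rising=0.26, below=0.10; AND[min(a, b)] → w = 0.10

0.10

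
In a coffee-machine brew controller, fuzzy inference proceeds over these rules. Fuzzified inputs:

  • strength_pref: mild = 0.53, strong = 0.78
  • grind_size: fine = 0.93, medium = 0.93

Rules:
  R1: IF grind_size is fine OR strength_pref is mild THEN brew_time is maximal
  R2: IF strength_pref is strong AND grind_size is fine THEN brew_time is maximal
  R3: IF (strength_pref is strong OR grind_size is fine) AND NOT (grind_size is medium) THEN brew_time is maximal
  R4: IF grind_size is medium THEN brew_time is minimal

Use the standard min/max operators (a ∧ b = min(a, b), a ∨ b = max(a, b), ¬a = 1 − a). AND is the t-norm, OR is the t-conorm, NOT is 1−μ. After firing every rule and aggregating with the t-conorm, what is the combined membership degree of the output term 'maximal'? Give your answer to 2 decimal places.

0.93

R1: fine=0.93, mild=0.53; OR[max(a, b)] → w = 0.93
R2: strong=0.78, fine=0.93; AND[min(a, b)] → w = 0.78
R3: (strong=0.78 OR fine=0.93) = 0.93; AND[min(a, b)] with ¬medium=1−0.93=0.07 → w = 0.07
R4: medium=0.93 → w = 0.93
Rules with consequent 'maximal': {R1, R2, R3} → strengths 0.93, 0.78, 0.07
Aggregate via t-conorm [max(a, b)]: 0.93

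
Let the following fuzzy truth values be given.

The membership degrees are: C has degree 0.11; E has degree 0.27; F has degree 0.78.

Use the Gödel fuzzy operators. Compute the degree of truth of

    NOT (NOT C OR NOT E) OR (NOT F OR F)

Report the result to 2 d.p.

0.78

NOT C = 1 − 0.11 = 0.89
NOT E = 1 − 0.27 = 0.73
NOT C OR NOT E = max(a, b) on (0.89, 0.73) = 0.89
NOT (NOT C OR NOT E) = 1 − 0.89 = 0.11
NOT F = 1 − 0.78 = 0.22
NOT F OR F = max(a, b) on (0.22, 0.78) = 0.78
NOT (NOT C OR NOT E) OR (NOT F OR F) = max(a, b) on (0.11, 0.78) = 0.78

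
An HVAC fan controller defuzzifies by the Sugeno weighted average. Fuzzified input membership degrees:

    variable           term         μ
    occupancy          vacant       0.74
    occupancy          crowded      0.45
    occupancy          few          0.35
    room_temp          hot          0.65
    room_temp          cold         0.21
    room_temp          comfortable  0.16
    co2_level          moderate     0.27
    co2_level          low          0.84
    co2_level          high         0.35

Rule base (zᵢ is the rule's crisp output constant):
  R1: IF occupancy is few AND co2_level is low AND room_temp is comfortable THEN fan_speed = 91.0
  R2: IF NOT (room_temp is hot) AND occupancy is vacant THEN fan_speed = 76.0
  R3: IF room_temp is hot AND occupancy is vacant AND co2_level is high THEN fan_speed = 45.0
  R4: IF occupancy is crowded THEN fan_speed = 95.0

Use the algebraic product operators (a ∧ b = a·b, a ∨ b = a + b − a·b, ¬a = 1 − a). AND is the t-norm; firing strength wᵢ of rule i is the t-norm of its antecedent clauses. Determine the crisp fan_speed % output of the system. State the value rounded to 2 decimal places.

R1 (z=91.0): few=0.35, low=0.84, comfortable=0.16; AND[a·b] → w = 0.0470
R2 (z=76.0): ¬hot=1−0.65=0.35, vacant=0.74; AND[a·b] → w = 0.2590
R3 (z=45.0): hot=0.65, vacant=0.74, high=0.35; AND[a·b] → w = 0.1683
R4 (z=95.0): crowded=0.45 → w = 0.4500
Weighted average = (0.0470·91.0 + 0.2590·76.0 + 0.1683·45.0 + 0.4500·95.0) / (0.0470 + 0.2590 + 0.1683 + 0.4500)
  = 74.2904 / 0.9244 = 80.37

80.37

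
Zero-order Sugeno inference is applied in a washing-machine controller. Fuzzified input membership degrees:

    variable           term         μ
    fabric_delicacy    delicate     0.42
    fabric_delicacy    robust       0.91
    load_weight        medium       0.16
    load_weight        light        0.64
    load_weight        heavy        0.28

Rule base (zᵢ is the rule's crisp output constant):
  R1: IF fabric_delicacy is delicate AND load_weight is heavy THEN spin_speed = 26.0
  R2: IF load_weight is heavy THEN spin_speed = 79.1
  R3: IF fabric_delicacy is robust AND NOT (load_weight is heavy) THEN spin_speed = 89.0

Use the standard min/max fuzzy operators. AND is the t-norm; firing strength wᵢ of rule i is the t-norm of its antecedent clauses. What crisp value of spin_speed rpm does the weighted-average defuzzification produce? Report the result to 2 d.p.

73.05

R1 (z=26.0): delicate=0.42, heavy=0.28; AND[min(a, b)] → w = 0.28
R2 (z=79.1): heavy=0.28 → w = 0.28
R3 (z=89.0): robust=0.91, ¬heavy=1−0.28=0.72; AND[min(a, b)] → w = 0.72
Weighted average = (0.28·26.0 + 0.28·79.1 + 0.72·89.0) / (0.28 + 0.28 + 0.72)
  = 93.5080 / 1.2800 = 73.05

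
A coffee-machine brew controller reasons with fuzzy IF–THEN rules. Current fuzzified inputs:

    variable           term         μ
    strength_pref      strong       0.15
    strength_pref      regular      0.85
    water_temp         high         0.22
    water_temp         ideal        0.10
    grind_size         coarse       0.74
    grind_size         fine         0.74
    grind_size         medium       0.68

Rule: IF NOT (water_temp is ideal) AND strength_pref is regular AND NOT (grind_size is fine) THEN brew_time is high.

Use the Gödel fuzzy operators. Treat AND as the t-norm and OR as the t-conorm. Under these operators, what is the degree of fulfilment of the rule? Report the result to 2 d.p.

firing strength: ¬ideal=1−0.10=0.90, regular=0.85, ¬fine=1−0.74=0.26; AND[min(a, b)] → w = 0.26

0.26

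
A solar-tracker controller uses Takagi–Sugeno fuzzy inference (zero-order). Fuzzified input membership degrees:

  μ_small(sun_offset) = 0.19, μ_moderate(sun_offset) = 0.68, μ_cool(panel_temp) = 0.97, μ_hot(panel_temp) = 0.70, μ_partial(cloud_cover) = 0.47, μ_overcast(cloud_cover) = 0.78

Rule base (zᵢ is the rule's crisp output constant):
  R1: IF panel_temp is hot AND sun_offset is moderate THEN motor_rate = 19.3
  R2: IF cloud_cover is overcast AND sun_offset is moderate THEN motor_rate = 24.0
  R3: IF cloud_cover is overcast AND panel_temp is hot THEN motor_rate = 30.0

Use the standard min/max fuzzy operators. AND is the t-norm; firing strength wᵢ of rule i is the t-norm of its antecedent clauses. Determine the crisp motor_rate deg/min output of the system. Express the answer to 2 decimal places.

24.49

R1 (z=19.3): hot=0.70, moderate=0.68; AND[min(a, b)] → w = 0.68
R2 (z=24.0): overcast=0.78, moderate=0.68; AND[min(a, b)] → w = 0.68
R3 (z=30.0): overcast=0.78, hot=0.70; AND[min(a, b)] → w = 0.70
Weighted average = (0.68·19.3 + 0.68·24.0 + 0.70·30.0) / (0.68 + 0.68 + 0.70)
  = 50.4440 / 2.0600 = 24.49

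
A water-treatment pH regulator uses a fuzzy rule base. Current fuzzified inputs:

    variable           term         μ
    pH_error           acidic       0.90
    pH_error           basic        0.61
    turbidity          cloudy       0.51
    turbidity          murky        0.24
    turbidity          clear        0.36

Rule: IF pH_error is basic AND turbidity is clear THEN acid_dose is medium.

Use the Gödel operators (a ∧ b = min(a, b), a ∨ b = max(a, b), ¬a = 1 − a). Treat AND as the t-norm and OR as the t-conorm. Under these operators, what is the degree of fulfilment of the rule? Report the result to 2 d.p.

firing strength: basic=0.61, clear=0.36; AND[min(a, b)] → w = 0.36

0.36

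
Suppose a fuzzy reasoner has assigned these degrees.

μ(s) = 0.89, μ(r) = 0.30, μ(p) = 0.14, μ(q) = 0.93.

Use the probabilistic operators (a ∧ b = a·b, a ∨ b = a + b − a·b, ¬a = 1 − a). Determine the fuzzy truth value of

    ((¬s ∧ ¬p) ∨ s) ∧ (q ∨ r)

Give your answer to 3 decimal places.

0.856

¬s = 1 − 0.8900 = 0.1100
¬p = 1 − 0.1400 = 0.8600
¬s ∧ ¬p = a·b on (0.1100, 0.8600) = 0.0946
(¬s ∧ ¬p) ∨ s = a + b − a·b on (0.0946, 0.8900) = 0.9004
q ∨ r = a + b − a·b on (0.9300, 0.3000) = 0.9510
((¬s ∧ ¬p) ∨ s) ∧ (q ∨ r) = a·b on (0.9004, 0.9510) = 0.8563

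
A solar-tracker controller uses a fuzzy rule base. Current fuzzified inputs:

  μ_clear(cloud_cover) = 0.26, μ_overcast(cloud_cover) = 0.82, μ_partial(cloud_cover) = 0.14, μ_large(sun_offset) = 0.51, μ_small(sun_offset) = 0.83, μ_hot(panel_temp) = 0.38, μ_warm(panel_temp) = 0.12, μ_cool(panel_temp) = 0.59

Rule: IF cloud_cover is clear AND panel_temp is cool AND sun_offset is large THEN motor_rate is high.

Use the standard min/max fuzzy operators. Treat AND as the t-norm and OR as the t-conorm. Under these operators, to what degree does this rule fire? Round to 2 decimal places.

firing strength: clear=0.26, cool=0.59, large=0.51; AND[min(a, b)] → w = 0.26

0.26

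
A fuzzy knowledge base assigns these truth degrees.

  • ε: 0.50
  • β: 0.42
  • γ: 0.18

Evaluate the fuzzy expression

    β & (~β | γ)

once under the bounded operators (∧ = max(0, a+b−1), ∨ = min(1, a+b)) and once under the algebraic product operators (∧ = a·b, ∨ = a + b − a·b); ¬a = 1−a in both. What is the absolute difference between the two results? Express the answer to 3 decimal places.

Under bounded:
  ~β = 1 − 0.42 = 0.58
  ~β | γ = min(1, a+b) on (0.58, 0.18) = 0.76
  β & (~β | γ) = max(0, a+b−1) on (0.42, 0.76) = 0.18
  → value = 0.1800
Under algebraic product:
  ~β = 1 − 0.4200 = 0.5800
  ~β | γ = a + b − a·b on (0.5800, 0.1800) = 0.6556
  β & (~β | γ) = a·b on (0.4200, 0.6556) = 0.2754
  → value = 0.2754
|0.1800 − 0.2754| = 0.095

0.095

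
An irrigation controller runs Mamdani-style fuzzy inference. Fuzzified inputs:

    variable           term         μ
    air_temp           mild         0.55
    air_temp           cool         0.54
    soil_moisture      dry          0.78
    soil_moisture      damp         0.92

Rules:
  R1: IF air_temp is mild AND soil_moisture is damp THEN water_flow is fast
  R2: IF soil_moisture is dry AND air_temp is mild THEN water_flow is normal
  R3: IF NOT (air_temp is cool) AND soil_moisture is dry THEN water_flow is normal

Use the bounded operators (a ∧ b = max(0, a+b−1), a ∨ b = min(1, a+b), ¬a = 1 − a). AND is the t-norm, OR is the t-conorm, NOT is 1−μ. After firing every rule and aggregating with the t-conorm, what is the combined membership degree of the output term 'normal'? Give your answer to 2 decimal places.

R1: mild=0.55, damp=0.92; AND[max(0, a+b−1)] → w = 0.47
R2: dry=0.78, mild=0.55; AND[max(0, a+b−1)] → w = 0.33
R3: ¬cool=1−0.54=0.46, dry=0.78; AND[max(0, a+b−1)] → w = 0.24
Rules with consequent 'normal': {R2, R3} → strengths 0.33, 0.24
Aggregate via t-conorm [min(1, a+b)]: 0.57

0.57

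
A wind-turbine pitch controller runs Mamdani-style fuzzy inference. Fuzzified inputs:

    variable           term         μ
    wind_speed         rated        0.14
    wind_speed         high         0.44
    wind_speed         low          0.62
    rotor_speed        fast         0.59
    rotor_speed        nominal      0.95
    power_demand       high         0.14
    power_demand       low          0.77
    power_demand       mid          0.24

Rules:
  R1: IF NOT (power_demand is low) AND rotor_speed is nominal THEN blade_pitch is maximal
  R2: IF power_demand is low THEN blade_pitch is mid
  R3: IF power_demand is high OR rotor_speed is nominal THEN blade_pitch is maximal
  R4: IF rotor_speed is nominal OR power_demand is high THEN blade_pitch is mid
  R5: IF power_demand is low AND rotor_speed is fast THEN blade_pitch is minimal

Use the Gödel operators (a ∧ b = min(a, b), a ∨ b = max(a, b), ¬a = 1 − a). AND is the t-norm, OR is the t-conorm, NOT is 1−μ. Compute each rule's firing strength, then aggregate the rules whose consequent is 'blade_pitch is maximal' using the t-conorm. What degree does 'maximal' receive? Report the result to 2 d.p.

0.95

R1: ¬low=1−0.77=0.23, nominal=0.95; AND[min(a, b)] → w = 0.23
R2: low=0.77 → w = 0.77
R3: high=0.14, nominal=0.95; OR[max(a, b)] → w = 0.95
R4: nominal=0.95, high=0.14; OR[max(a, b)] → w = 0.95
R5: low=0.77, fast=0.59; AND[min(a, b)] → w = 0.59
Rules with consequent 'maximal': {R1, R3} → strengths 0.23, 0.95
Aggregate via t-conorm [max(a, b)]: 0.95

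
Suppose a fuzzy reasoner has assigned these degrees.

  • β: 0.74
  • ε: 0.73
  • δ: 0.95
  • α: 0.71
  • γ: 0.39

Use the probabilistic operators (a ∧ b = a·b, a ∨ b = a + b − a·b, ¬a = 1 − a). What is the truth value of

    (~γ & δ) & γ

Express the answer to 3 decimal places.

~γ = 1 − 0.3900 = 0.6100
~γ & δ = a·b on (0.6100, 0.9500) = 0.5795
(~γ & δ) & γ = a·b on (0.5795, 0.3900) = 0.2260

0.226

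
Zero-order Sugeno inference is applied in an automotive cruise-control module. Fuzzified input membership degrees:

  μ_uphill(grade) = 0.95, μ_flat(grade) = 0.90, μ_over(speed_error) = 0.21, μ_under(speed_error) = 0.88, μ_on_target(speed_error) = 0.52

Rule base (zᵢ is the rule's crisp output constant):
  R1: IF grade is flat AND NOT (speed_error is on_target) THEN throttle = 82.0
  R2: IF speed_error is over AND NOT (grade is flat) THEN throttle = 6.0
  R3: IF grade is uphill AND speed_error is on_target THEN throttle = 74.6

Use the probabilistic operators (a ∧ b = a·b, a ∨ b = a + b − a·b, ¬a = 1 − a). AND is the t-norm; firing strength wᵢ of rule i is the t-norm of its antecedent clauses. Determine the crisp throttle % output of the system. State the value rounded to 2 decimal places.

R1 (z=82.0): flat=0.90, ¬on_target=1−0.52=0.48; AND[a·b] → w = 0.4320
R2 (z=6.0): over=0.21, ¬flat=1−0.90=0.10; AND[a·b] → w = 0.0210
R3 (z=74.6): uphill=0.95, on_target=0.52; AND[a·b] → w = 0.4940
Weighted average = (0.4320·82.0 + 0.0210·6.0 + 0.4940·74.6) / (0.4320 + 0.0210 + 0.4940)
  = 72.4024 / 0.9470 = 76.45

76.45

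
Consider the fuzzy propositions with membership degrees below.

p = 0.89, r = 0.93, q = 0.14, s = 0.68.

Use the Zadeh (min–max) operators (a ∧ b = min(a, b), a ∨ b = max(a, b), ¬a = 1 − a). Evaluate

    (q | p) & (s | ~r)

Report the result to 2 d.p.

q | p = max(a, b) on (0.14, 0.89) = 0.89
~r = 1 − 0.93 = 0.07
s | ~r = max(a, b) on (0.68, 0.07) = 0.68
(q | p) & (s | ~r) = min(a, b) on (0.89, 0.68) = 0.68

0.68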